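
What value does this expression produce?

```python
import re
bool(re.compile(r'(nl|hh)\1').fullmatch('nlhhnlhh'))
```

False

`fullmatch` succeeds only if the pattern covers the string from start to end.
Here the string isn't matched end-to-end, so the call returns None, and `bool(None)` is False.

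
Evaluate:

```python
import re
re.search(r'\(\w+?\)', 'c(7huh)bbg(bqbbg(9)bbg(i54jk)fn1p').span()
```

(1, 7)

`re.search` scans for the first position where the pattern succeeds.
The match spans [1:7] → '(7huh)'.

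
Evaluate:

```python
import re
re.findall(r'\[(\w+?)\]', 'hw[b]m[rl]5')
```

With a single group, `findall` returns only what that group captured — 2 items.

['b', 'rl']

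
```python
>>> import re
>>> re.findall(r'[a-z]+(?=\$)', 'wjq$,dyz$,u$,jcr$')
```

['wjq', 'dyz', 'u', 'jcr']

The lookaround is zero-width — it requires the adjacent text to match without consuming it, so the asserted text isn't part of the match.
`findall` yields the raw match text (4 of them) because the pattern has no groups.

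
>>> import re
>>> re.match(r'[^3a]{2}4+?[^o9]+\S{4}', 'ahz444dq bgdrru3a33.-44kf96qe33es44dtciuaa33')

`re.match` only tries the pattern at the start of the string.
Here the pattern fails at index 0, so the call returns None.

None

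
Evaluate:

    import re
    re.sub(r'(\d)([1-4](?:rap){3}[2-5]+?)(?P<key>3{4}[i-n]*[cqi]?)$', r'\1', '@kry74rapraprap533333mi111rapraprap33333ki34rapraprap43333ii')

The replacement refers to a captured group, so each match is rewritten using its own captured text.

'@kry74rapraprap533333mi111rapraprap33333ki3'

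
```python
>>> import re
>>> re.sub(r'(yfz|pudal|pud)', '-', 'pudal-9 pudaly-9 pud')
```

'--9 -y-9 -'

`|` is ordered: at each position the engine commits to the first alternative that works.
Matches: at [0:5] → 'pudal'; at [8:13] → 'pudal'; at [17:20] → 'pud'.
Each match is replaced by '-'.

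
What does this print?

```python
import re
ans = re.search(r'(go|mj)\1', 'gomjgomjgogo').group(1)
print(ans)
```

go

The match spans [8:12] → 'gogo'.
Captured: group 1 = 'go'.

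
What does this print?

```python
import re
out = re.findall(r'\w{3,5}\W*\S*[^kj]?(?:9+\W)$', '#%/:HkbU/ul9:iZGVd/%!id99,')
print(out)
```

['HkbU/ul9:iZGVd/%!id99,']

This matches 3 to 5 of a word character, then zero or more of a non-word character; then zero or more of a non-whitespace character, then optionally any character except [kj]; then one or more of a literal '9', then a non-word character (non-capturing group); then anchored at the end.
Walking the string: at [4:26] → 'HkbU/ul9:iZGVd/%!id99,'.
`findall` yields the raw match text (1 of them) because the pattern has no groups.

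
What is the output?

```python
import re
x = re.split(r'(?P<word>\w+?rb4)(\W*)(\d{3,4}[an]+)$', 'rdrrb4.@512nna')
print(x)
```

['', 'rdrrb4', '.@', '512nna', '']

Pattern: one or more of a word character (lazy), then the literal 'rb4' (captured as 'word'); then zero or more of a non-word character (captured); then 3 to 4 of a digit, then one or more of one of [an] (captured); then anchored at the end.
Matches to split on: at [0:14] → 'rdrrb4.@512nna'.
The group in the pattern means `split` returns the separators' captures alongside the pieces.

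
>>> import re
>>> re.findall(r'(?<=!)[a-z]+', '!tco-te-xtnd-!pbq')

The lookaround is zero-width — it requires the adjacent text to match without consuming it, so the asserted text isn't part of the match.
Scanning left to right: at [1:4] → 'tco'; at [14:17] → 'pbq'.
`findall` yields the raw match text (2 of them) because the pattern has no groups.

['tco', 'pbq']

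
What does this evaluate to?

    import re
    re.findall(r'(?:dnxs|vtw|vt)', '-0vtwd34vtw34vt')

['vtw', 'vtw', 'vt']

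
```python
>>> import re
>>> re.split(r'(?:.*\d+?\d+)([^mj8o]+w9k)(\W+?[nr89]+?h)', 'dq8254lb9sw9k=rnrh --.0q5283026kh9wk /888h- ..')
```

The pattern matches zero or more of any character, then one or more of a digit (lazy), then one or more of a digit (non-capturing group); then one or more of any character except [mj8o], then the literal 'w9k' (captured); then one or more of a non-word character (lazy), then one or more of one of [nr89] (lazy), then a literal 'h' (captured).
Matches to split on: at [0:18] → 'dq8254lb9sw9k=rnrh'.
Because the pattern has a capturing group, `split` also inserts each captured text between the pieces.

['', 'lb9sw9k', '=rnrh', ' --.0q5283026kh9wk /888h- ..']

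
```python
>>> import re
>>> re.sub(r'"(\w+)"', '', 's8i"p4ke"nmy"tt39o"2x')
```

`sub` substitutes '' at each match site.

's8inmy2x'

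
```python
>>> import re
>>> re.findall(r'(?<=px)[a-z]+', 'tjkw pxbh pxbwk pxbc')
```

Because the assertion is zero-width, the text it checks is not consumed and won't appear in the result.
`findall` yields the raw match text (3 of them) because the pattern has no groups.

['bh', 'bwk', 'bc']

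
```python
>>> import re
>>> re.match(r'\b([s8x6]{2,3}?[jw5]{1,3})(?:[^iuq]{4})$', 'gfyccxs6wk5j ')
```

None

The pattern matches a word boundary (`\b`, zero-width); then 2 to 3 of one of [s8x6] (lazy), then 1 to 3 of one of [jw5] (captured); then exactly 4 of any character except [iuq] (non-capturing group); then anchored at the end.
With `match`, the pattern is implicitly anchored at the beginning.
Here position 0 doesn't satisfy it, so the call returns None.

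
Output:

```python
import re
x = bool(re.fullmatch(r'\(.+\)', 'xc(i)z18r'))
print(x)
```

False

For `fullmatch`, every character of the input must be accounted for by the pattern.
Here the pattern can't cover the whole string, so the call returns None, and `bool(None)` is False.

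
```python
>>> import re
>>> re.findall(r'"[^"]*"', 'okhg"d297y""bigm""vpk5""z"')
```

Walking the string: at [4:11] → '"d297y"'; at [11:17] → '"bigm"'; at [17:23] → '"vpk5"'; at [23:26] → '"z"'.
With no groups in the pattern, `findall` gives back each whole match — 4 here.

['"d297y"', '"bigm"', '"vpk5"', '"z"']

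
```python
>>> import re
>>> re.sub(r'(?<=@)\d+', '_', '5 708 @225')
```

'5 708 @_'

The `(?=…)`/`(?<=…)` assertion just peeks at neighbouring text; it doesn't advance the match position.
Each match is replaced by '_'.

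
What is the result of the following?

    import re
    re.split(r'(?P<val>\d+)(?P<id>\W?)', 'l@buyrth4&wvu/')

Pattern: one or more of a digit (captured as 'val'); then optionally a non-word character (captured as 'id').
Matches to split on: at [8:10] → '4&'.
`re.split` interleaves the captured-group text with the surrounding fragments.

['l@buyrth', '4', '&', 'wvu/']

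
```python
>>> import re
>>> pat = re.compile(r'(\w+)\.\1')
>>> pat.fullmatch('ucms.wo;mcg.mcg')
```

For `fullmatch`, every character of the input must be accounted for by the pattern.
Here the pattern can't cover the whole string, so the call returns None.

None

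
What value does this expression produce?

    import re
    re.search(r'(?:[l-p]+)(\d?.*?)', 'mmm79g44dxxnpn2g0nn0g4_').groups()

The match spans [0:4] → 'mmm7'.
Captured: group 1 = '7'.

('7',)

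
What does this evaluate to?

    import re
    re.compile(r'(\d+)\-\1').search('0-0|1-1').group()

`\1` has to match the exact text group 1 already captured.
`search` walks the string left to right and returns the first match it finds.
The match spans [0:3] → '0-0'.
Captured: group 1 = '0'.

'0-0'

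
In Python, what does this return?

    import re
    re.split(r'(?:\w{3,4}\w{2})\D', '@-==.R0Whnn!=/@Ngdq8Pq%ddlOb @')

['@-==.', '=/@', '%', '@']

Pattern: 3 to 4 of a word character, then exactly 2 of a word character (non-capturing group); then a non-digit.
Matches to split on: at [5:12] → 'R0Whnn!'; at [15:22] → 'Ngdq8Pq'; at [23:29] → 'ddlOb '.
Splitting on the pattern gives 4 pieces.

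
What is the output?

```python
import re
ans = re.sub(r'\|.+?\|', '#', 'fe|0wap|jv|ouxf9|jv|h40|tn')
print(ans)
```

With the lazy modifier that quantifier settles for the fewest repetitions that let the rest of the pattern succeed (the atoms after it are unaffected and can still be greedy).
`sub` substitutes '#' at each match site.

fe#jv#jv#tn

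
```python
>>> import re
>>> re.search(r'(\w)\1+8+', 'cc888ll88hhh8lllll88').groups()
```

('c',)

After group 1 captures some text, `\1` only succeeds where that same text appears again.
`re.search` scans for the first position where the pattern succeeds.
The match spans [0:5] → 'cc888'.
Captured: group 1 = 'c'.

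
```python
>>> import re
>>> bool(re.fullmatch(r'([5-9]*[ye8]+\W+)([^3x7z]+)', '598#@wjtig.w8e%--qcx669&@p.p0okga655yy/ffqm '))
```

The pattern matches zero or more of a character in [5-9], then one or more of one of [ye8], then one or more of a non-word character (captured); then one or more of any character except [3x7z] (captured).
`fullmatch` succeeds only if the pattern covers the string from start to end.
Here there's no way to consume every character, so the call returns None, and `bool(None)` is False.

False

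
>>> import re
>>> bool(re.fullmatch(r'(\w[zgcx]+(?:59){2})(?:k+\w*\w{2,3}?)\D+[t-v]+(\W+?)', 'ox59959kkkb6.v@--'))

False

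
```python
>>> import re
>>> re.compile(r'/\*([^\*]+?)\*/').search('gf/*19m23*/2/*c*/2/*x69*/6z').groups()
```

('19m23',)

`re.search` tries every starting position until one works.
The match spans [2:11] → '/*19m23*/'.
Captured: group 1 = '19m23'.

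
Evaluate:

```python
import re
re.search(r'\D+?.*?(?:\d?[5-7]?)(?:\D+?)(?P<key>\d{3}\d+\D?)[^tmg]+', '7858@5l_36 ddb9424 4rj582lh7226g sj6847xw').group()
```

'@5l_36 ddb9424 4rj582lh7226'

This matches one or more of a non-digit (lazy), then zero or more of any character (lazy); then optionally a digit, then optionally a character in [5-7] (non-capturing group); then one or more of a non-digit (lazy) (non-capturing group); then exactly 3 of a digit, then one or more of a digit, then optionally a non-digit (captured as 'key'); then one or more of any character except [tmg].
Unlike `match`, `search` isn't anchored — it looks for the pattern anywhere in the string.
The match spans [4:31] → '@5l_36 ddb9424 4rj582lh7226'.
Captured: group 1 = '9424 '.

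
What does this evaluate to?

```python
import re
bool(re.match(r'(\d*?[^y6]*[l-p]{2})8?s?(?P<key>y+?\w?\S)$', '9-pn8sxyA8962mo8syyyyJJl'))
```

False

With `match`, the pattern is implicitly anchored at the beginning.
Here the pattern fails at index 0, so the call returns None, and `bool(None)` is False.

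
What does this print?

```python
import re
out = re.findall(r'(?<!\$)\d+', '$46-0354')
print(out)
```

['6', '0354']

A negative assertion filters positions out without eating any characters.
No capturing groups, so `findall` returns the 2 full match strings.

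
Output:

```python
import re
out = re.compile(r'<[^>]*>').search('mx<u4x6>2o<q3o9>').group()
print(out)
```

<u4x6>

`search` walks the string left to right and returns the first match it finds.
The match spans [2:8] → '<u4x6>'.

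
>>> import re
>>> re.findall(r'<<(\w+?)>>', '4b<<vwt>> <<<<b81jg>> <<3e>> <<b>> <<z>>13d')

['vwt', 'b81jg', '3e', 'b', 'z']

Walking the string: at [2:9] match '<<vwt>>', group 1 = 'vwt'; at [12:21] match '<<b81jg>>', group 1 = 'b81jg'; at [22:28] match '<<3e>>', group 1 = '3e'; at [29:34] match '<<b>>', group 1 = 'b'; at [35:40] match '<<z>>', group 1 = 'z'.
One capturing group, so `findall` returns just the captured substring from each match — 5 in all.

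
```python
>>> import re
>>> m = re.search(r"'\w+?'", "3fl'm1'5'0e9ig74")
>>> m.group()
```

Unlike `match`, `search` isn't anchored — it looks for the pattern anywhere in the string.
The match spans [3:7] → "'m1'".

"'m1'"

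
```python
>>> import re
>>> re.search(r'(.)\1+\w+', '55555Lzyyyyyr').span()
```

The backreference `\1` re-matches whatever the first group consumed, character for character.
`re.search` tries every starting position until one works.
The match spans [0:13] → '55555Lzyyyyyr'.
Captured: group 1 = '5'.

(0, 13)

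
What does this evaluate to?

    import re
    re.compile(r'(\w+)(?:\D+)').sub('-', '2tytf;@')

'-'

The pattern matches one or more of a word character (captured); then one or more of a non-digit (non-capturing group).
Matches: at [0:7] → '2tytf;@'.
Each match is replaced by '-'.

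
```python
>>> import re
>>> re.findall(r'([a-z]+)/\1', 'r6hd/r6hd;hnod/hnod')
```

`\1` has to match the exact text group 1 already captured.
Scanning left to right: at [10:19] match 'hnod/hnod', group 1 = 'hnod'.
Because there's exactly one group, `findall` drops the full match and keeps group 1 from the one hit.

['hnod']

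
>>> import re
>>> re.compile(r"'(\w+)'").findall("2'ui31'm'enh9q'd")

['ui31', 'enh9q']

Matches: at [1:7] match "'ui31'", group 1 = 'ui31'; at [8:15] match "'enh9q'", group 1 = 'enh9q'.
Because there's exactly one group, `findall` drops the full match and keeps group 1 from each hit.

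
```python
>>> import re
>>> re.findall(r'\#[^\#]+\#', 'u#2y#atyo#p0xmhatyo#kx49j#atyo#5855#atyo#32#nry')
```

['#2y#', '#p0xmhatyo#', '#atyo#', '#atyo#']

Walking the string: at [1:5] → '#2y#'; at [9:20] → '#p0xmhatyo#'; at [25:31] → '#atyo#'; at [35:41] → '#atyo#'.
Since nothing is captured, `findall` lists the 4 matched substrings directly.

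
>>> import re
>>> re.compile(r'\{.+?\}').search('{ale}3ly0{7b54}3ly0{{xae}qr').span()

The `?` after the quantifier makes it lazy — it takes as little as possible before letting the rest of the pattern try.
The match spans [0:5] → '{ale}'.

(0, 5)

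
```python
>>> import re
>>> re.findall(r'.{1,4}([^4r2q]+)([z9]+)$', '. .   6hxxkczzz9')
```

Pattern: 1 to 4 of any character; then one or more of any character except [4r2q] (captured); then one or more of one of [z9] (captured); then anchored at the end.
Walking the string: at [0:16] match '. .   6hxxkczzz9', groups = ('  6hxxkczzz', '9').
`findall` packs the 2 group values into a tuple for every match.

[('  6hxxkczzz', '9')]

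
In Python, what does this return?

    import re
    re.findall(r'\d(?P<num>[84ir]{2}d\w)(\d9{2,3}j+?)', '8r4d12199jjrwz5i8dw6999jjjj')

With 2 capturing groups, `findall` returns a 2-tuple per match.

[('i8dw', '6999j')]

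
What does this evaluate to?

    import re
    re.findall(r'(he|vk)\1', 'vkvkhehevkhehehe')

['vk', 'he', 'he']

`\1` is not a pattern — it's the concrete string captured by group 1, re-applied verbatim.
Because there's exactly one group, `findall` drops the full match and keeps group 1 from each hit.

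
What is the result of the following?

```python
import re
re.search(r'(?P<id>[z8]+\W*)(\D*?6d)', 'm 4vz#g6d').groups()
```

('z#', 'g6d')

The pattern matches one or more of one of [z8], then zero or more of a non-word character (captured as 'id'); then zero or more of a non-digit (lazy), then the literal '6d' (captured).
`search` walks the string left to right and returns the first match it finds.
The match spans [4:9] → 'z#g6d'.
Captured: group 1 = 'z#', group 2 = 'g6d'.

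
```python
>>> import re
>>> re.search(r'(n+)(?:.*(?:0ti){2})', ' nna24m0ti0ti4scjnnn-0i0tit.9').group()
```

'nna24m0ti0ti'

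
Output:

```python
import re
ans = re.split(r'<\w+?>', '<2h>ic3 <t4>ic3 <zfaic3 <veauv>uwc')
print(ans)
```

Matches to split on: at [0:4] → '<2h>'; at [8:12] → '<t4>'; at [24:31] → '<veauv>'.
The string is cut at each match, leaving 4 pieces.

['', 'ic3 ', 'ic3 <zfaic3 ', 'uwc']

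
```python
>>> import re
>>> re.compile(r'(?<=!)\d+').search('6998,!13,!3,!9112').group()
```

The `(?=…)`/`(?<=…)` assertion just peeks at neighbouring text; it doesn't advance the match position.
`re.search` scans for the first position where the pattern succeeds.
The match spans [6:8] → '13'.

'13'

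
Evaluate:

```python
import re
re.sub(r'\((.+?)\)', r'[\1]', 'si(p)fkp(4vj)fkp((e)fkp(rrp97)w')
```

'si[p]fkp[4vj]fkp[(e]fkp[rrp97]w'

Lazy quantifiers expand one character at a time until the remainder of the pattern can match.
Matches: at [2:5] → '(p)'; at [8:13] → '(4vj)'; at [16:20] → '((e)'; at [23:30] → '(rrp97)'.
The replacement refers to a captured group, so each match is rewritten using its own captured text.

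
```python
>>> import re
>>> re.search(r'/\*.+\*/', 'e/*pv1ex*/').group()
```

Unlike `match`, `search` isn't anchored — it looks for the pattern anywhere in the string.
The match spans [1:10] → '/*pv1ex*/'.

'/*pv1ex*/'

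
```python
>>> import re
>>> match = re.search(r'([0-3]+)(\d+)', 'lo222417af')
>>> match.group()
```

'222417'

The match spans [2:8] → '222417'.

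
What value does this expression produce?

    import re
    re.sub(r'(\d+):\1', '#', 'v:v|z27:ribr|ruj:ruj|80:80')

'v:v|z27:ribr|ruj:ruj|#'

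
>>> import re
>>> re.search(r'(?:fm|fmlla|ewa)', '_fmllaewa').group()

The regex engine tests alternatives in the order written; an earlier branch that matches wins even if a later one would match more.
`search` walks the string left to right and returns the first match it finds.
The match spans [1:3] → 'fm'.

'fm'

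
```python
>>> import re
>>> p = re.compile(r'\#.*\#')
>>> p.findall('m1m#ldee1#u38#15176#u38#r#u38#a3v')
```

With no groups in the pattern, `findall` gives back each whole match — 1 here.

['#ldee1#u38#15176#u38#r#u38#']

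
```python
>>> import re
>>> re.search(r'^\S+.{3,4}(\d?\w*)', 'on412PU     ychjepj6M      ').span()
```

(0, 11)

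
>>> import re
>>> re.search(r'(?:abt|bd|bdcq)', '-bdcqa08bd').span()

(1, 3)

Branches in `(...|...)` are attempted left-to-right; the first branch that allows the whole pattern to succeed is taken.
`re.search` tries every starting position until one works.
The match spans [1:3] → 'bd'.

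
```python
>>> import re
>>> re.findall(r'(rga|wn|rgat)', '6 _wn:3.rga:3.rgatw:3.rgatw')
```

`|` is ordered: at each position the engine commits to the first alternative that works.
Matches: at [3:5] match 'wn', group 1 = 'wn'; at [8:11] match 'rga', group 1 = 'rga'; at [14:17] match 'rga', group 1 = 'rga'; at [22:25] match 'rga', group 1 = 'rga'.
Because there's exactly one group, `findall` drops the full match and keeps group 1 from each hit.

['wn', 'rga', 'rga', 'rga']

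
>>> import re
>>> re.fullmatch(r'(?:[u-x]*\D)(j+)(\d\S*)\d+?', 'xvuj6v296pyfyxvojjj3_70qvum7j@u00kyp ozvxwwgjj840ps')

Pattern: zero or more of a character in [u-x], then a non-digit (non-capturing group); then one or more of a literal 'j' (captured); then a digit, then zero or more of a non-whitespace character (captured); then one or more of a digit (lazy).
`re.fullmatch` requires the pattern to consume the entire string.
Here there's no way to consume every character, so the call returns None.

None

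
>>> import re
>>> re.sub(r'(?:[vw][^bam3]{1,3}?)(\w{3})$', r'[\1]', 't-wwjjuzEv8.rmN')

't-wwjjuzE[rmN]'

Pattern: one of [vw], then 1 to 3 of any character except [bam3] (lazy) (non-capturing group); then exactly 3 of a word character (captured); then anchored at the end.
Matches: at [9:15] → 'v8.rmN'.
`\1` in the replacement pulls in group 1's text for each match.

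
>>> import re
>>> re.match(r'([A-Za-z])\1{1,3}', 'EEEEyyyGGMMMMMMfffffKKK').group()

`\1` has to match the exact text group 1 already captured.
`match` is anchored at position 0; if the pattern doesn't fit there, it returns None.
The match spans [0:4] → 'EEEE'.
Captured: group 1 = 'E'.

'EEEE'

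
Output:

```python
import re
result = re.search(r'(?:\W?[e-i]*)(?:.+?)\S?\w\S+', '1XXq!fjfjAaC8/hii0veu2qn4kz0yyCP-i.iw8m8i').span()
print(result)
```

(0, 41)

The pattern matches optionally a non-word character, then zero or more of a character in [e-i] (non-capturing group); then one or more of any character (lazy) (non-capturing group); then optionally a non-whitespace character, then a word character, then one or more of a non-whitespace character.
`re.search` scans for the first position where the pattern succeeds.
The match spans [0:41] → '1XXq!fjfjAaC8/hii0veu2qn4kz0yyCP-i.iw8m8i'.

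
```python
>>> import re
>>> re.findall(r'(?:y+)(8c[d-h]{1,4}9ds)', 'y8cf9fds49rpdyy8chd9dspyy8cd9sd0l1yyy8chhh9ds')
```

The pattern matches one or more of a literal 'y' (non-capturing group); then the literal '8c', then 1 to 4 of a character in [d-h], then the literal '9ds' (captured).
With a single group, `findall` returns only what that group captured — 2 items.

['8chd9ds', '8chhh9ds']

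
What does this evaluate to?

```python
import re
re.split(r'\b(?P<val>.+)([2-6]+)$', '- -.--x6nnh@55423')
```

['- -.--', 'x6nnh@5542', '3', '']

Because the pattern has a capturing group, `split` also inserts each captured text between the pieces.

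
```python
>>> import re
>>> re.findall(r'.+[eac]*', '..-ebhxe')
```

`findall` yields the raw match text (1 of them) because the pattern has no groups.

['..-ebhxe']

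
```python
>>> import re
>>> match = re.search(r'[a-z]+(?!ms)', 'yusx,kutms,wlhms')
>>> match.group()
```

`(?!…)`/`(?<!…)` only lets a position through if the neighbouring text does NOT match; no characters are consumed.
The match spans [0:4] → 'yusx'.

'yusx'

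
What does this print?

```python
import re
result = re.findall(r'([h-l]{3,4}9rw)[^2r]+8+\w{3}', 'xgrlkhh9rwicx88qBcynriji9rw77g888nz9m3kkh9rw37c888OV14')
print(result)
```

['lkhh9rw', 'iji9rw', 'kkh9rw']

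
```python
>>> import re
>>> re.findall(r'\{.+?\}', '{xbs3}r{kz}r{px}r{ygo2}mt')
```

['{xbs3}', '{kz}', '{px}', '{ygo2}']

Lazy quantifiers expand one character at a time until the remainder of the pattern can match.
Walking the string: at [0:6] → '{xbs3}'; at [7:11] → '{kz}'; at [12:16] → '{px}'; at [17:23] → '{ygo2}'.
Since nothing is captured, `findall` lists the 4 matched substrings directly.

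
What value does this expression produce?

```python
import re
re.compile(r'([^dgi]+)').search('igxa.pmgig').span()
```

(2, 7)

This matches one or more of any character except [dgi] (captured).
`re.search` scans for the first position where the pattern succeeds.
The match spans [2:7] → 'xa.pm'.
Captured: group 1 = 'xa.pm'.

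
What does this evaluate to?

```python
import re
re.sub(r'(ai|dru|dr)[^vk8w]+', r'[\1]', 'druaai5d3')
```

'[dru]'

The regex engine tests alternatives in the order written; an earlier branch that matches wins even if a later one would match more.
Matches: at [0:9] → 'druaai5d3'.
Each match is replaced using the text its own group 1 captured.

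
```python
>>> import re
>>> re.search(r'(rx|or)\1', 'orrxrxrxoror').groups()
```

The match spans [2:6] → 'rxrx'.
Captured: group 1 = 'rx'.

('rx',)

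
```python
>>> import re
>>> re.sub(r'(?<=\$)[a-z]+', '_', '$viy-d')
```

The `(?=…)`/`(?<=…)` assertion just peeks at neighbouring text; it doesn't advance the match position.
Each match is replaced by '_'.

'$_-d'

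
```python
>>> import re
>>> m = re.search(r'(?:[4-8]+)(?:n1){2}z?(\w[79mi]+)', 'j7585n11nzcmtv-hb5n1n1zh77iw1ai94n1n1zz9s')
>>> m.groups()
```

Pattern: one or more of a character in [4-8] (non-capturing group); then the literal 'n1' repeated 2 times, then optionally a literal 'z'; then a word character, then one or more of one of [79mi] (captured).
`re.search` tries every starting position until one works.
The match spans [17:27] → '5n1n1zh77i'.
Captured: group 1 = 'h77i'.

('h77i',)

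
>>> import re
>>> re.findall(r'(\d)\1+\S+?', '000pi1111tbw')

`\1` is not a pattern — it's the concrete string captured by group 1, re-applied verbatim.
Walking the string: at [0:4] match '000p', group 1 = '0'; at [5:10] match '1111t', group 1 = '1'.
Because there's exactly one group, `findall` drops the full match and keeps group 1 from each hit.

['0', '1']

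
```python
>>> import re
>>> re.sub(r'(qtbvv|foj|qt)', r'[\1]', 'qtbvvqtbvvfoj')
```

'[qtbvv][qtbvv][foj]'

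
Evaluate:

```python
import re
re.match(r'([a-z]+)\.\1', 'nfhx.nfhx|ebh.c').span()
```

(0, 9)

`re.match` won't scan ahead — the pattern has to work from the very first character.
The match spans [0:9] → 'nfhx.nfhx'.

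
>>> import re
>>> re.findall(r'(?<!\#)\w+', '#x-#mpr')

`(?!…)`/`(?<!…)` only lets a position through if the neighbouring text does NOT match; no characters are consumed.
No capturing groups, so `findall` returns the 1 full match string.

['pr']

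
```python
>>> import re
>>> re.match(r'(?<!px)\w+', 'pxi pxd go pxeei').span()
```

The negative lookaround is zero-width — it rules out positions where the adjacent text would match, without consuming anything.
`match` is anchored at position 0; if the pattern doesn't fit there, it returns None.
The match spans [0:3] → 'pxi'.

(0, 3)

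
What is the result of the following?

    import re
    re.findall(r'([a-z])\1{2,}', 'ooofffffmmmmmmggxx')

['o', 'f', 'm']

The backreference `\1` re-matches whatever the first group consumed, character for character.
Scanning left to right: at [0:3] match 'ooo', group 1 = 'o'; at [3:8] match 'fffff', group 1 = 'f'; at [8:14] match 'mmmmmm', group 1 = 'm'.
One capturing group, so `findall` returns just the captured substring from each match — 3 in all.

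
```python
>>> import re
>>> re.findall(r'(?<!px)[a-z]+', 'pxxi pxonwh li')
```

['pxxi', 'pxonwh', 'li']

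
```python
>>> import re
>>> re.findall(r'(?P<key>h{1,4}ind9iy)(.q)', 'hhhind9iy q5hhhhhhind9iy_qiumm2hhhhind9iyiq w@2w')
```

Pattern: 1 to 4 of a literal 'h', then the literal 'ind', then the literal '9iy' (captured as 'key'); then any character, then the literal 'q' (captured).
`findall` packs the 2 group values into a tuple for every match.

[('hhhind9iy', ' q'), ('hhhhind9iy', '_q'), ('hhhhind9iy', 'iq')]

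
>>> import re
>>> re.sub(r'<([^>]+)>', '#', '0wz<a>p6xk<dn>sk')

'0wz#p6xk#sk'

Each match is replaced by '#'.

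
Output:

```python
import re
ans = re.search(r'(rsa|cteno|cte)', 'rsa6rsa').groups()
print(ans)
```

The match spans [0:3] → 'rsa'.
Captured: group 1 = 'rsa'.

('rsa',)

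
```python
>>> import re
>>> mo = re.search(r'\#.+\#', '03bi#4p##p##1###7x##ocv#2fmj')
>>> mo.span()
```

The match spans [4:24] → '#4p##p##1###7x##ocv#'.

(4, 24)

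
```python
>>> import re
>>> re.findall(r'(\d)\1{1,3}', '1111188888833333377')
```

The backreference `\1` re-matches whatever the first group consumed, character for character.
Walking the string: at [0:4] match '1111', group 1 = '1'; at [5:9] match '8888', group 1 = '8'; at [9:11] match '88', group 1 = '8'; at [11:15] match '3333', group 1 = '3'; at [15:17] match '33', group 1 = '3'; ….
Because there's exactly one group, `findall` drops the full match and keeps group 1 from each hit.

['1', '8', '8', '3', '3', '7']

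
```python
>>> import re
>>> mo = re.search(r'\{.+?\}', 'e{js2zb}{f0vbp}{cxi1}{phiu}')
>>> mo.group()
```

'{js2zb}'

The `?` after the quantifier makes it lazy — it takes as little as possible before letting the rest of the pattern try.
`re.search` scans for the first position where the pattern succeeds.
The match spans [1:8] → '{js2zb}'.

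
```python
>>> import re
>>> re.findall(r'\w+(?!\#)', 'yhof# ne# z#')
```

['yho', 'n']

The negative lookaround is zero-width — it rules out positions where the adjacent text would match, without consuming anything.
No capturing groups, so `findall` returns the 2 full match strings.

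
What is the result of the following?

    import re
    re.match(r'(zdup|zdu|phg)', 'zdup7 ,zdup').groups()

('zdup',)

The match spans [0:4] → 'zdup'.
Captured: group 1 = 'zdup'.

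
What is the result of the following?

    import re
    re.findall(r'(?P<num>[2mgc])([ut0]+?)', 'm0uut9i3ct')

A non-greedy quantifier consumes as few characters as it can — just enough that the remainder of the pattern still matches from where it stops; whatever follows it matches normally.
With 2 capturing groups, `findall` returns a 2-tuple per match.

[('m', '0'), ('c', 't')]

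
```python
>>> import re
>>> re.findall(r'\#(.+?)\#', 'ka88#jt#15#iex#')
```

Lazy quantifiers expand one character at a time until the remainder of the pattern can match.
Because there's exactly one group, `findall` drops the full match and keeps group 1 from each hit.

['jt', 'iex']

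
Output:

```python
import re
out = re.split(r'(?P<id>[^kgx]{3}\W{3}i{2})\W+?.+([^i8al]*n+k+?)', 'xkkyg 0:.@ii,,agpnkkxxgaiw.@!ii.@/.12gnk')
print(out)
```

['xkkyg 0:.@ii,,agpnkkxxg', 'aiw.@!ii', 'nk', '']

The group in the pattern means `split` returns the separators' captures alongside the pieces.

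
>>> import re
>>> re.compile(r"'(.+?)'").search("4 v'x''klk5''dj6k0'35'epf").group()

"'x'"

With the lazy modifier that quantifier settles for the fewest repetitions that let the rest of the pattern succeed (the atoms after it are unaffected and can still be greedy).
`re.search` scans for the first position where the pattern succeeds.
The match spans [3:6] → "'x'".
Captured: group 1 = 'x'.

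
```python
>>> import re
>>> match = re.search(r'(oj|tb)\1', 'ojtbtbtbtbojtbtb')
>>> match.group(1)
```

'tb'

The backreference `\1` re-matches whatever the first group consumed, character for character.
`re.search` tries every starting position until one works.
The match spans [2:6] → 'tbtb'.
Captured: group 1 = 'tb'.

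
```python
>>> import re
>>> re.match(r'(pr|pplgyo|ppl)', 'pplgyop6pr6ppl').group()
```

'pplgyo'

`re.match` won't scan ahead — the pattern has to work from the very first character.
The match spans [0:6] → 'pplgyo'.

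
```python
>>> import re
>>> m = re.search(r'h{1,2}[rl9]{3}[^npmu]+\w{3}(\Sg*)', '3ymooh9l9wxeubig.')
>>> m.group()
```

'h9l9wxeubig'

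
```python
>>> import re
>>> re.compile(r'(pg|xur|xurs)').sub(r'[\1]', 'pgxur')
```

`\1` in the replacement pulls in group 1's text for each match.

'[pg][xur]'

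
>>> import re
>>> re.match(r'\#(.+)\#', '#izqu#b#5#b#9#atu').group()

'#izqu#b#5#b#9#'

`re.match` won't scan ahead — the pattern has to work from the very first character.
The match spans [0:14] → '#izqu#b#5#b#9#'.
Captured: group 1 = 'izqu#b#5#b#9'.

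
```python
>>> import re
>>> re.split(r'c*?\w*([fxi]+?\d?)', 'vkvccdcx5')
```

['', 'x5', '']

This matches zero or more of a literal 'c' (lazy), then zero or more of a word character; then one or more of one of [fxi] (lazy), then optionally a digit (captured).
Matches to split on: at [0:9] → 'vkvccdcx5'.
Because the pattern has a capturing group, `split` also inserts each captured text between the pieces.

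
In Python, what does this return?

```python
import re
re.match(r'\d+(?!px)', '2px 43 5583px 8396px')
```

None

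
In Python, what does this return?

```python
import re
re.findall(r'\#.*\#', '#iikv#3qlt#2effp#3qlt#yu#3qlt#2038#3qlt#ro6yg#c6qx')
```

['#iikv#3qlt#2effp#3qlt#yu#3qlt#2038#3qlt#ro6yg#']

Walking the string: at [0:46] → '#iikv#3qlt#2effp#3qlt#yu#3qlt#2038#3qlt#ro6yg#'.
With no groups in the pattern, `findall` gives back each whole match — 1 here.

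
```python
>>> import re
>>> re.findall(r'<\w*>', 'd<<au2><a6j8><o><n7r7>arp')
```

Since nothing is captured, `findall` lists the 4 matched substrings directly.

['<au2>', '<a6j8>', '<o>', '<n7r7>']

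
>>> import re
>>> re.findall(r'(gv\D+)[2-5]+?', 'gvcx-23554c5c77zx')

`findall` collects group 1 from the one match (1 total).

['gvcx-']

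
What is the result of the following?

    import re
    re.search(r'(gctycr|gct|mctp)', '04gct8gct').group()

'gct'

`re.search` tries every starting position until one works.
The match spans [2:5] → 'gct'.
Captured: group 1 = 'gct'.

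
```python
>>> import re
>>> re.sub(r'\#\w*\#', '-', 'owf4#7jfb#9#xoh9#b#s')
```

'owf4-9-b#s'

Matches: at [4:10] → '#7jfb#'; at [11:17] → '#xoh9#'.
Every occurrence is swapped for '-'.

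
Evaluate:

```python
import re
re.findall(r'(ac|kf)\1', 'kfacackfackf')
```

['ac']

A backreference is literal: `\1` must see the identical characters the first group matched.
Scanning left to right: at [2:6] match 'acac', group 1 = 'ac'.
With a single group, `findall` returns only what that group captured — 1 item.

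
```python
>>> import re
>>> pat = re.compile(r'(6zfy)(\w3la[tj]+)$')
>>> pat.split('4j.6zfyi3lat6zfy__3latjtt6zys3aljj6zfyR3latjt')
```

['4j.6zfyi3lat6zfy__3latjtt6zys3aljj', '6zfy', 'R3latjt', '']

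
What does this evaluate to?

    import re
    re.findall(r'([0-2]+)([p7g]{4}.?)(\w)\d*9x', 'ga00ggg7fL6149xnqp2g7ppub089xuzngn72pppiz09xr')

[('00', 'ggg7f', 'L'), ('2', 'g7ppu', 'b')]

The pattern matches one or more of a character in [0-2] (captured); then exactly 4 of one of [p7g], then optionally any character (captured); then a word character (captured); then zero or more of a digit, then the literal '9x'.
Walking the string: at [2:15] match '00ggg7fL6149x', groups = ('00', 'ggg7f', 'L'); at [18:29] match '2g7ppub089x', groups = ('2', 'g7ppu', 'b').
3 groups means each result is a tuple of 3 captured strings — 2 here.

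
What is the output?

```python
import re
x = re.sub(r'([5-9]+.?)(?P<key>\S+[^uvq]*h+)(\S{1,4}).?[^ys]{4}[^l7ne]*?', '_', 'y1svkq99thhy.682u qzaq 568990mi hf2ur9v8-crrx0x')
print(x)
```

y1svkq_aq _rrx0x

This matches one or more of a character in [5-9], then optionally any character (captured); then one or more of a non-whitespace character, then zero or more of any character except [uvq], then one or more of the literal 'h' (captured as 'key'); then 1 to 4 of a non-whitespace character (captured); then optionally any character, then exactly 4 of any character except [ys], then zero or more of any character except [l7ne] (lazy).
Matches: at [6:20] → '99thhy.682u qz'; at [23:42] → '568990mi hf2ur9v8-c'.
Each match is replaced by '_'.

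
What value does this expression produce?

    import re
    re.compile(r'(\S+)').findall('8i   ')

['8i']

The pattern matches one or more of a non-whitespace character (captured).
With a single group, `findall` returns only what that group captured — 1 item.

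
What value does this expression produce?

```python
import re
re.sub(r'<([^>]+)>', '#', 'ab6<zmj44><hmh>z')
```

'ab6##z'

Matches: at [3:10] → '<zmj44>'; at [10:15] → '<hmh>'.
Each match is replaced by '#'.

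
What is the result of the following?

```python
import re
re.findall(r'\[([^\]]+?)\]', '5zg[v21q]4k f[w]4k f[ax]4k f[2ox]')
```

Scanning left to right: at [3:9] match '[v21q]', group 1 = 'v21q'; at [13:16] match '[w]', group 1 = 'w'; at [20:24] match '[ax]', group 1 = 'ax'; at [28:33] match '[2ox]', group 1 = '2ox'.
One capturing group, so `findall` returns just the captured substring from each match — 4 in all.

['v21q', 'w', 'ax', '2ox']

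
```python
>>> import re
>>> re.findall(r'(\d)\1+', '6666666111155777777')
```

The backreference `\1` re-matches whatever the first group consumed, character for character.
Because there's exactly one group, `findall` drops the full match and keeps group 1 from each hit.

['6', '1', '5', '7']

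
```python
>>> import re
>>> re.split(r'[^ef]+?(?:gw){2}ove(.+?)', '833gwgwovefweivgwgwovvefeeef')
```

['', 'f', 'weivgwgwovvefeeef']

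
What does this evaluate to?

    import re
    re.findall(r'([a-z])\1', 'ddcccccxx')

['d', 'c', 'c', 'x']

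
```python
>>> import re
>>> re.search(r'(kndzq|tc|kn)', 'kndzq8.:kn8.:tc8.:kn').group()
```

'kndzq'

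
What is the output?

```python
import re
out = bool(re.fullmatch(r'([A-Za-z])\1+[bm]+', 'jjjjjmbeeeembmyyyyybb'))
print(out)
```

False

`\1` is not a pattern — it's the concrete string captured by group 1, re-applied verbatim.
`re.fullmatch` is like wrapping the pattern in `^…$` (in single-line mode).
Here there's no way to consume every character, so the call returns None, and `bool(None)` is False.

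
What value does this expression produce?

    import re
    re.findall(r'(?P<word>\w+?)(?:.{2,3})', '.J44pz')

['J']

This matches one or more of a word character (lazy) (captured as 'word'); then 2 to 3 of any character (non-capturing group).
Scanning left to right: at [1:5] match 'J44p', group 1 = 'J'.
With a single group, `findall` returns only what that group captured — 1 item.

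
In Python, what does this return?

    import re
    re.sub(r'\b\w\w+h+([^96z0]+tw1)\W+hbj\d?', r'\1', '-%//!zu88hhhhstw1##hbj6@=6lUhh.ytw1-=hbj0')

'-%//!stw1@=.ytw1'

The pattern matches a word boundary (`\b`, zero-width); then a word character, then one or more of a word character, then one or more of the literal 'h'; then one or more of any character except [96z0], then the literal 'tw1' (captured); then one or more of a non-word character, then the literal 'hbj', then optionally a digit.
Matches: at [5:23] → 'zu88hhhhstw1##hbj6'; at [25:41] → '6lUhh.ytw1-=hbj0'.
Each match is replaced using the text its own group 1 captured.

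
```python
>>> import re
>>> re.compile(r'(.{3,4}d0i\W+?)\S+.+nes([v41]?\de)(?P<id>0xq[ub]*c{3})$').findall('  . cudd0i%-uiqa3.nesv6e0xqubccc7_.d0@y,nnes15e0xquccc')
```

[(' cudd0i%', '15e', '0xquccc')]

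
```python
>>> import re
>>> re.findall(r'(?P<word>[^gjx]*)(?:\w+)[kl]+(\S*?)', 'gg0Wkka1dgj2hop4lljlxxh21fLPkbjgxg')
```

[('', '')]

The pattern matches zero or more of any character except [gjx] (captured as 'word'); then one or more of a word character (non-capturing group); then one or more of one of [kl]; then zero or more of a non-whitespace character (lazy) (captured).
Scanning left to right: at [0:29] match 'gg0Wkka1dgj2hop4lljlxxh21fLPk', groups = ('', '').
Multiple groups make `findall` return tuples — one 2-tuple for the one match.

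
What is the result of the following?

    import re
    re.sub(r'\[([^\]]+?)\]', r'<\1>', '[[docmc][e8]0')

'<[docmc><e8>0'

Matches: at [0:8] → '[[docmc]'; at [8:12] → '[e8]'.
Each match is replaced using the text its own group 1 captured.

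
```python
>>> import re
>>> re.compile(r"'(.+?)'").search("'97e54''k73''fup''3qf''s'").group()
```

Because the quantifier is non-greedy, it stops expanding at the earliest point where the rest of the pattern can succeed.
The match spans [0:7] → "'97e54'".

"'97e54'"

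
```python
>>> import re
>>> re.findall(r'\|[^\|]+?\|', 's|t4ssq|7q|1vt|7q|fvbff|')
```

['|t4ssq|', '|1vt|', '|fvbff|']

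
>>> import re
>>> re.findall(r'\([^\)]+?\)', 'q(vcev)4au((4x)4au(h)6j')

['(vcev)', '((4x)', '(h)']

With no groups in the pattern, `findall` gives back each whole match — 3 here.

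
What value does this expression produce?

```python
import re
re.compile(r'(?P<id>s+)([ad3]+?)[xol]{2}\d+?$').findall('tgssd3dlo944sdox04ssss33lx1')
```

[('ssss', '33')]

Pattern: one or more of a literal 's' (captured as 'id'); then one or more of one of [ad3] (lazy) (captured); then exactly 2 of one of [xol], then one or more of a digit (lazy); then anchored at the end.
Walking the string: at [18:27] match 'ssss33lx1', groups = ('ssss', '33').
`findall` packs the 2 group values into a tuple for every match.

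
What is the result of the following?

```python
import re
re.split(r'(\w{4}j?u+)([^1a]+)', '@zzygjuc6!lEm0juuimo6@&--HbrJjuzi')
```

['@', 'zzygju', 'c6!lEm0juuimo6@&--HbrJjuzi', '']

`re.split` interleaves the captured-group text with the surrounding fragments.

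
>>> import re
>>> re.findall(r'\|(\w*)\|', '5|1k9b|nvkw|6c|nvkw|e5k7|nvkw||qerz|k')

Walking the string: at [1:7] match '|1k9b|', group 1 = '1k9b'; at [11:15] match '|6c|', group 1 = '6c'; at [19:25] match '|e5k7|', group 1 = 'e5k7'; at [29:31] match '||', group 1 = ''.
`findall` collects group 1 from each match (4 total).

['1k9b', '6c', 'e5k7', '']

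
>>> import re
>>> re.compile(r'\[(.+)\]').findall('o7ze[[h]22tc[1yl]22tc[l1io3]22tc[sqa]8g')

['[h]22tc[1yl]22tc[l1io3]22tc[sqa']

Walking the string: at [4:37] match '[[h]22tc[1yl]22tc[l1io3]22tc[sqa]', group 1 = '[h]22tc[1yl]22tc[l1io3]22tc[sqa'.
With a single group, `findall` returns only what that group captured — 1 item.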